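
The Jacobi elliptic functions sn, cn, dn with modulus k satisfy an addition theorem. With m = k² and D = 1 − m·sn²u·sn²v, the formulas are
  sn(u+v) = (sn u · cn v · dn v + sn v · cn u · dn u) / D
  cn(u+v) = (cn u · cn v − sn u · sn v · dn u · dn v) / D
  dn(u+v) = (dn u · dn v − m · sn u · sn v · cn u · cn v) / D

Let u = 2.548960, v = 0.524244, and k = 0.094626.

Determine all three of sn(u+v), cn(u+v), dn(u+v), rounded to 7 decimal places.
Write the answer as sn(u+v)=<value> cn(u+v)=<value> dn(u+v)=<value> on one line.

sn u = 0.5641482907506344, cn u = -0.8256734863389629, dn u = 0.9985741059352137
sn v = 0.5003825110861374, cn v = 0.8658044482440198, dn v = 0.9988783978473393
m = k² = 0.008954079876
D = 1 − m·sn²u·sn²v = 0.9992864707812534
sn(u+v) = (sn u·cn v·dn v + sn v·cn u·dn u)/D = 0.0753308012601426/0.9992864707812534 = 0.07538459036801342
cn(u+v) = (cn u·cn v − sn u·sn v·dn u·dn v)/D = -0.9964430345323097/0.9992864707812534 = -0.9971545334275158
dn(u+v) = (dn u·dn v − m·sn u·sn v·cn u·cn v)/D = 0.9992610463258207/0.9992864707812534 = 0.9999745573905221

sn(u+v)=0.0753846 cn(u+v)=-0.9971545 dn(u+v)=0.9999746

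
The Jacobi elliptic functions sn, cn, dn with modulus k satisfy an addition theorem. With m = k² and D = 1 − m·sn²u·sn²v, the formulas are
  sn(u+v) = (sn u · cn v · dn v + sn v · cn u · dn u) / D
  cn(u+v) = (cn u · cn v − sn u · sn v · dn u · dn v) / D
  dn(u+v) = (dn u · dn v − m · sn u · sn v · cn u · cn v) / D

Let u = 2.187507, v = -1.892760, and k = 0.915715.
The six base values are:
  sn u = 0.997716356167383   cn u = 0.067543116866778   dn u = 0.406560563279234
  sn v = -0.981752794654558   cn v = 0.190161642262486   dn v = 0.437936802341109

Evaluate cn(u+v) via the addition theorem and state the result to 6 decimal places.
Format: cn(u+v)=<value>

cn(u+v)=0.957888

m = k² = 0.838533961225
D = 1 − m·sn²u·sn²v = 0.1954757617614016
cn(u+v) = (cn u·cn v − sn u·sn v·dn u·dn v)/D = 0.1872438891349895/0.1954757617614016 = 0.957888013571422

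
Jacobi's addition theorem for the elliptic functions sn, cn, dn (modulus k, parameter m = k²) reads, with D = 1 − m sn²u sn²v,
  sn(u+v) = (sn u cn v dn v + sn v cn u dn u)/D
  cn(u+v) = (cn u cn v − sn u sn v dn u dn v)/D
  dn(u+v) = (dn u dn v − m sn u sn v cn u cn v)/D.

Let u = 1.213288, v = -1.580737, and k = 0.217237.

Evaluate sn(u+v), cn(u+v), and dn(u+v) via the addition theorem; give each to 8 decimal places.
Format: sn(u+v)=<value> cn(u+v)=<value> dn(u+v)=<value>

sn(u+v)=-0.35888150 cn(u+v)=0.93338313 dn(u+v)=0.99695630

sn u = 0.9330645757837237, cn u = 0.3597089065029385, dn u = 0.9792416816493325
sn v = -0.9999605472627706, cn v = 0.008882787734729533, dn v = 0.9761207965502646
m = k² = 0.047191914169
D = 1 − m·sn²u·sn²v = 0.958917512904396
sn(u+v) = (sn u·cn v·dn v + sn v·cn u·dn u)/D = -0.3441377589913651/0.958917512904396 = -0.3588815037375124
cn(u+v) = (cn u·cn v − sn u·sn v·dn u·dn v)/D = 0.8950374290448158/0.958917512904396 = 0.9333831294142304
dn(u+v) = (dn u·dn v − m·sn u·sn v·cn u·cn v)/D = 0.955998860114405/0.958917512904396 = 0.99695630463443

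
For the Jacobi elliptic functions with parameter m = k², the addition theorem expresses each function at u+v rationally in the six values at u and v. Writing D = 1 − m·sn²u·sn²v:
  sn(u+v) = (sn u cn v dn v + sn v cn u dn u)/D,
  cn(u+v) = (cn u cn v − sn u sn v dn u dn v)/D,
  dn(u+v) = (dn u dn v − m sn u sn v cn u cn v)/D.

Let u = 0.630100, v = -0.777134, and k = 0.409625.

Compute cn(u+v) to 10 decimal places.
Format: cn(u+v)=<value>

sn u = 0.5840048976414054, cn u = 0.8117501336808339, dn u = 0.9709646509046434
sn v = -0.6929243972759652, cn v = 0.7210102493444461, dn v = 0.9588719066633854
m = k² = 0.167792640625
D = 1 − m·sn²u·sn²v = 0.9725224761963821
cn(u+v) = (cn u·cn v − sn u·sn v·dn u·dn v)/D = 0.9620415262927721/0.9725224761963821 = 0.9892229226982992

cn(u+v)=0.9892229227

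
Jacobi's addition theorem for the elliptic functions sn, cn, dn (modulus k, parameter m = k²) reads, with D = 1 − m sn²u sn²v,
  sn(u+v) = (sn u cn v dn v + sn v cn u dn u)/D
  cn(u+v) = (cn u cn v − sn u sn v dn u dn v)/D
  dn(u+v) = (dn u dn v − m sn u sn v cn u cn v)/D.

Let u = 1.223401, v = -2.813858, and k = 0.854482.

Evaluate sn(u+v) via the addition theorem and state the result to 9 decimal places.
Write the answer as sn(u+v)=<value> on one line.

sn(u+v)=-0.959443623

sn u = 0.8717574592070567, cn u = 0.4899376820748297, dn u = 0.6671749507405604
sn v = -0.9286992454374174, cn v = -0.3708338057998106, dn v = 0.6084961981833577
m = k² = 0.730139488324
D = 1 − m·sn²u·sn²v = 0.5214279105751645
sn(u+v) = (sn u·cn v·dn v + sn v·cn u·dn u)/D = -0.5002806838580477/0.5214279105751645 = -0.9594436233883409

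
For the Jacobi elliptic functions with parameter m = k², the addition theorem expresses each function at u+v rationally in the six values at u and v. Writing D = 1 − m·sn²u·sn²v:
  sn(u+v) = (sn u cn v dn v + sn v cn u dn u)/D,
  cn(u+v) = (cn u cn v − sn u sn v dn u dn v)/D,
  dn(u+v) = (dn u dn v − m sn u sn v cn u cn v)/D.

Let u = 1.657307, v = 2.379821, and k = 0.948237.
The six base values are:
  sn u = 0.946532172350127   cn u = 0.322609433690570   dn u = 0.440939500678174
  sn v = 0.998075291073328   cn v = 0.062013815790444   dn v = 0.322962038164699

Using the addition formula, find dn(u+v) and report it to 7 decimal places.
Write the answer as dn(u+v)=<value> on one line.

dn(u+v)=0.6349182

m = k² = 0.899153408169
D = 1 − m·sn²u·sn²v = 0.1975256436241366
dn(u+v) = (dn u·dn v − m·sn u·sn v·cn u·cn v)/D = 0.1254126266104667/0.1975256436241366 = 0.6349182025656839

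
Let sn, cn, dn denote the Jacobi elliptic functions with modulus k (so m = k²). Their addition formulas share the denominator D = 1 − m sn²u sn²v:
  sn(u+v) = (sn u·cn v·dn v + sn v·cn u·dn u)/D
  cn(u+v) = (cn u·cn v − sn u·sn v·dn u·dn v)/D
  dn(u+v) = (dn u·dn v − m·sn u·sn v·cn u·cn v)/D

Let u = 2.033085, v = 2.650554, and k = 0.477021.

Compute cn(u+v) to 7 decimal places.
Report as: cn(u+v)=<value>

sn u = 0.9500805634403883, cn u = -0.3120046842161096, dn u = 0.8914046016749419
sn v = 0.6329882936185943, cn v = -0.774161365699568, dn v = 0.9533241721722111
m = k² = 0.227549034441
D = 1 − m·sn²u·sn²v = 0.9177023904708838
cn(u+v) = (cn u·cn v − sn u·sn v·dn u·dn v)/D = -0.2695176720198114/0.9177023904708838 = -0.2936874468437624

cn(u+v)=-0.2936874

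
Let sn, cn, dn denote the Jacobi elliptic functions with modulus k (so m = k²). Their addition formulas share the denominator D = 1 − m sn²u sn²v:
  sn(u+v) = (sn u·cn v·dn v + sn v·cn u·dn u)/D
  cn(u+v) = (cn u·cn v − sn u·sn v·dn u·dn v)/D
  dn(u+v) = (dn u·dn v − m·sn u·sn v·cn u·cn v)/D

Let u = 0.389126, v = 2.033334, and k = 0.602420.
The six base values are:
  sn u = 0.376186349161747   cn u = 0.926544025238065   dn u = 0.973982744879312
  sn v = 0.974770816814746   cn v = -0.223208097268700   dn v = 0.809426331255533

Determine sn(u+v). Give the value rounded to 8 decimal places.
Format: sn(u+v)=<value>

sn(u+v)=0.85334671

m = k² = 0.3629098564
D = 1 − m·sn²u·sn²v = 0.9512011188384873
sn(u+v) = (sn u·cn v·dn v + sn v·cn u·dn u)/D = 0.8117043419991418/0.9512011188384873 = 0.8533467065201887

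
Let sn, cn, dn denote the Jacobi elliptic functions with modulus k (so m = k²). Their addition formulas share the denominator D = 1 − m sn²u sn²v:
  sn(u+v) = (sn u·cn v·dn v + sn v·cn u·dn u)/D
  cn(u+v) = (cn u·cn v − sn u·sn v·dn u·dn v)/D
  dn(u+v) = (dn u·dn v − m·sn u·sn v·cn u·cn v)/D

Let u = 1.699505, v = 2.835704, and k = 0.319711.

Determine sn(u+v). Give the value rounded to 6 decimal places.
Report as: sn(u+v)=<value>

sn u = 0.9966745697324098, cn u = -0.08148498051000402, dn u = 0.9478731796319402
sn v = 0.3803285931408903, cn v = -0.9248514265758966, dn v = 0.9925797695217245
m = k² = 0.102215123521
D = 1 − m·sn²u·sn²v = 0.985312771000555
sn(u+v) = (sn u·cn v·dn v + sn v·cn u·dn u)/D = -0.9443117102039222/0.985312771000555 = -0.9583877708648823

sn(u+v)=-0.958388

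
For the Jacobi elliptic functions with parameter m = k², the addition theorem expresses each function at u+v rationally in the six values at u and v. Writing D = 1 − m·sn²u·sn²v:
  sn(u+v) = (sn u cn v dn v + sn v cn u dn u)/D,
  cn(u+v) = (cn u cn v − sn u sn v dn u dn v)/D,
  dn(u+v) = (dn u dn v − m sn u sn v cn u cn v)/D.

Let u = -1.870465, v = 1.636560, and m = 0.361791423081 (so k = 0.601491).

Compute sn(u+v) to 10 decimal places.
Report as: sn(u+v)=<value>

sn(u+v)=-0.2310361016

sn u = -0.9955108605252809, cn u = -0.09464738018674784, dn u = 0.800905456518526
sn v = 0.9957501375795196, cn v = 0.09209594730696728, dn v = 0.8007978334327024
m = k² = 0.361791423081
D = 1 − m·sn²u·sn²v = 0.6444906545471548
sn(u+v) = (sn u·cn v·dn v + sn v·cn u·dn u)/D = -0.14890060833184/0.6444906545471548 = -0.2310361015808113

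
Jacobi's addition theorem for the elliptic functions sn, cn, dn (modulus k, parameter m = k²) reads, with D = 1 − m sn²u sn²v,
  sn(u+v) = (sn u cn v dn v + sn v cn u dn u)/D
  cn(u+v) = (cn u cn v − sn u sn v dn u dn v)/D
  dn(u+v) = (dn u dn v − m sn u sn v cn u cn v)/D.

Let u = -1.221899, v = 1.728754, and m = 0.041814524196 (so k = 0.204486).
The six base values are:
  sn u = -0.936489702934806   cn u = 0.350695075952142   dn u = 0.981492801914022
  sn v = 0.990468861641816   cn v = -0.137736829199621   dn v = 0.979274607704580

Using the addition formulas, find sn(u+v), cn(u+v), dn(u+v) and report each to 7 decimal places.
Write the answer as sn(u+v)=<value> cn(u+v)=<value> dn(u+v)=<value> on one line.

m = k² = 0.041814524196
D = 1 − m·sn²u·sn²v = 0.9640238383604747
sn(u+v) = (sn u·cn v·dn v + sn v·cn u·dn u)/D = 0.4672398022635759/0.9640238383604747 = 0.4846766061907924
cn(u+v) = (cn u·cn v − sn u·sn v·dn u·dn v)/D = 0.843225312777052/0.9640238383604747 = 0.8746934248131602
dn(u+v) = (dn u·dn v − m·sn u·sn v·cn u·cn v)/D = 0.959277491310068/0.9640238383604747 = 0.9950765252252695

sn(u+v)=0.4846766 cn(u+v)=0.8746934 dn(u+v)=0.9950765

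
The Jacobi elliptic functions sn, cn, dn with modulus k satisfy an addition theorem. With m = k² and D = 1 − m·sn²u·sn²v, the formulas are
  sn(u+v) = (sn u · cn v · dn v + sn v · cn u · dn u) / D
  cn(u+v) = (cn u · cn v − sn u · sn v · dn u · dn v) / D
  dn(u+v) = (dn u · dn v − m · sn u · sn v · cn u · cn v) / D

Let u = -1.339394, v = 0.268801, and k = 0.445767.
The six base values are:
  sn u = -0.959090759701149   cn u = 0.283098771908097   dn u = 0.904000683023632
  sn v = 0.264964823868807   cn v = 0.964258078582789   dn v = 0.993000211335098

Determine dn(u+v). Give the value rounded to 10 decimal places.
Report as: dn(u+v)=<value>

dn(u+v)=0.9233058300

m = k² = 0.198708218289
D = 1 − m·sn²u·sn²v = 0.9871674877781676
dn(u+v) = (dn u·dn v − m·sn u·sn v·cn u·cn v)/D = 0.9114574966203252/0.9871674877781676 = 0.9233058299678771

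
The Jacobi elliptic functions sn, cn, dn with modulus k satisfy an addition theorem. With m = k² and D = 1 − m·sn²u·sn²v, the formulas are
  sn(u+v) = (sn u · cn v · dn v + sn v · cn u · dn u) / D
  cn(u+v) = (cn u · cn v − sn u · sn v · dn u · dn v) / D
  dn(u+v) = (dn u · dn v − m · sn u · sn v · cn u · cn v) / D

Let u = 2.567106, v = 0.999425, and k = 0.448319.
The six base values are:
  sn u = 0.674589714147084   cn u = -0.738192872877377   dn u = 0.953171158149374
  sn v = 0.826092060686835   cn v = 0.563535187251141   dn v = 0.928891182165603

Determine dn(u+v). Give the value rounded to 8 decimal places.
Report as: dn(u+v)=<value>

dn(u+v)=0.99403226

m = k² = 0.200989925761
D = 1 − m·sn²u·sn²v = 0.9375818896967429
dn(u+v) = (dn u·dn v − m·sn u·sn v·cn u·cn v)/D = 0.9319866426913331/0.9375818896967429 = 0.9940322578039348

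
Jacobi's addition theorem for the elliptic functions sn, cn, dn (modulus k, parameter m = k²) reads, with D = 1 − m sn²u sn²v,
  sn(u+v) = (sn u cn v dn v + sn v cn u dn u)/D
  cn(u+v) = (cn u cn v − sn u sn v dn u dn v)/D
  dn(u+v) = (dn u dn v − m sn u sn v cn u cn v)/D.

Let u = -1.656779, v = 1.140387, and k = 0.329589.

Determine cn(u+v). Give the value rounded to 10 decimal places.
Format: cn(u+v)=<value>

sn u = -0.9992689003346351, cn u = -0.03823172536008619, dn u = 0.9442085946092846
sn v = 0.8999813917724675, cn v = 0.4359283134453328, dn v = 0.9549943571775659
m = k² = 0.108628908921
D = 1 − m·sn²u·sn²v = 0.9121428279573558
cn(u+v) = (cn u·cn v − sn u·sn v·dn u·dn v)/D = 0.7942661148351173/0.9121428279573558 = 0.870769456811703

cn(u+v)=0.8707694568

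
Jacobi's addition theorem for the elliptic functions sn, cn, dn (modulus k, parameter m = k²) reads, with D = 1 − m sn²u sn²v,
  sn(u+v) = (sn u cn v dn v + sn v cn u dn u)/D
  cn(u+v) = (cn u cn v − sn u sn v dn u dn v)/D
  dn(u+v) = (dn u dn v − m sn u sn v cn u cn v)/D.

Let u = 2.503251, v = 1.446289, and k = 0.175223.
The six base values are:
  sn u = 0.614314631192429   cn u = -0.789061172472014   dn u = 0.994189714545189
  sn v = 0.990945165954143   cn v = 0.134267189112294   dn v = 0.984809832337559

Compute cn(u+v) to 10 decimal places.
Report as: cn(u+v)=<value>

m = k² = 0.030703099729
D = 1 − m·sn²u·sn²v = 0.9886220718149151
cn(u+v) = (cn u·cn v − sn u·sn v·dn u·dn v)/D = -0.7019667975679854/0.9886220718149151 = -0.7100456459355726

cn(u+v)=-0.7100456459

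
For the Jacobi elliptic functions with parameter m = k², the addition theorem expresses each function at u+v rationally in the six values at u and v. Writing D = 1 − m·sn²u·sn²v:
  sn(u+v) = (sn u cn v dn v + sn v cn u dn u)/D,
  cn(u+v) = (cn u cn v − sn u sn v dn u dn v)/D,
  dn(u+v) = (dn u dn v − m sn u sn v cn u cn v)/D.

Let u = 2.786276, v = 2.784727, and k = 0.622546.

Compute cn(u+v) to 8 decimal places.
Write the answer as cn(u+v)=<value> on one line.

cn(u+v)=0.20606047

sn u = 0.6649002974982395, cn u = -0.7469321216728818, dn u = 0.9103082500888337
sn v = 0.6659526885555613, cn v = -0.7459939789338917, dn v = 0.9100100534180605
m = k² = 0.387563522116
D = 1 − m·sn²u·sn²v = 0.9240124045821561
cn(u+v) = (cn u·cn v − sn u·sn v·dn u·dn v)/D = 0.190402434835996/0.9240124045821561 = 0.2060604748289035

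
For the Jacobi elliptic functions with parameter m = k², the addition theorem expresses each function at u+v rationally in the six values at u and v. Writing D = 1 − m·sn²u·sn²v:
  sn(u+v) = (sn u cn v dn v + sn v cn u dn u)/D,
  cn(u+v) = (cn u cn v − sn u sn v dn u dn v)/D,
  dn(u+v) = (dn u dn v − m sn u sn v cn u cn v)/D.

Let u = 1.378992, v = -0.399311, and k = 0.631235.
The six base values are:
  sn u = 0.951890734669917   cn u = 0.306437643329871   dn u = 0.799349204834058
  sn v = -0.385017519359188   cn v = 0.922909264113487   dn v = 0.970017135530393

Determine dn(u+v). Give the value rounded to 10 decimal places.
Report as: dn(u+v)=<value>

m = k² = 0.398457625225
D = 1 − m·sn²u·sn²v = 0.9464798496786914
dn(u+v) = (dn u·dn v − m·sn u·sn v·cn u·cn v)/D = 0.8166825021260318/0.9464798496786914 = 0.862863062962489

dn(u+v)=0.8628630630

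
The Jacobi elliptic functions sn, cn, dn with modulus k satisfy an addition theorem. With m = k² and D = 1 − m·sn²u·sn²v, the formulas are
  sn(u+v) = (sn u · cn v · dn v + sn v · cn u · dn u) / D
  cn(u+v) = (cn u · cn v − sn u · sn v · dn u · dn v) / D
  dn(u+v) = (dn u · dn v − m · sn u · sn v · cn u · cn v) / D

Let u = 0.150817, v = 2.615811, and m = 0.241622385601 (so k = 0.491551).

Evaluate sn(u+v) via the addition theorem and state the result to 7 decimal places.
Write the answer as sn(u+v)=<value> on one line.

sn(u+v)=0.5546496

sn u = 0.1501099862815211, cn u = 0.9886693036696151, dn u = 0.9972740450130839
sn v = 0.6681616145731279, cn v = -0.7440161670360604, dn v = 0.9445263976719266
m = k² = 0.241622385601
D = 1 − m·sn²u·sn²v = 0.9975693670405977
sn(u+v) = (sn u·cn v·dn v + sn v·cn u·dn u)/D = 0.5533014086314088/0.9975693670405977 = 0.5546495581283134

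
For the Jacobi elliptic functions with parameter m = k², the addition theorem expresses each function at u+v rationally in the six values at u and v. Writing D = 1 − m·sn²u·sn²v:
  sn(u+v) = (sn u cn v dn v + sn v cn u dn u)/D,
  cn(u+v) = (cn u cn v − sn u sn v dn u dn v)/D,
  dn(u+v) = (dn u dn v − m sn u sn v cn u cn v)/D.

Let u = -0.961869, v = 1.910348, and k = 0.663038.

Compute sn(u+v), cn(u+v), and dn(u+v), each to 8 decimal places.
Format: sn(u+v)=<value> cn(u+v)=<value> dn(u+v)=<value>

sn(u+v)=0.78123727 cn(u+v)=0.62423419 dn(u+v)=0.85538667

sn u = -0.7883238123084678, cn u = 0.6152605683346232, dn u = 0.8525236545540352
sn v = 0.9969483501868831, cn v = -0.07806399336218956, dn v = 0.750373004196209
m = k² = 0.439619389444
D = 1 − m·sn²u·sn²v = 0.7284614796707077
sn(u+v) = (sn u·cn v·dn v + sn v·cn u·dn u)/D = 0.5691012572852911/0.7284614796707077 = 0.7812372694607635
cn(u+v) = (cn u·cn v − sn u·sn v·dn u·dn v)/D = 0.4547305645328206/0.7284614796707077 = 0.6242341938771781
dn(u+v) = (dn u·dn v − m·sn u·sn v·cn u·cn v)/D = 0.6231162427837908/0.7284614796707077 = 0.8553866747565884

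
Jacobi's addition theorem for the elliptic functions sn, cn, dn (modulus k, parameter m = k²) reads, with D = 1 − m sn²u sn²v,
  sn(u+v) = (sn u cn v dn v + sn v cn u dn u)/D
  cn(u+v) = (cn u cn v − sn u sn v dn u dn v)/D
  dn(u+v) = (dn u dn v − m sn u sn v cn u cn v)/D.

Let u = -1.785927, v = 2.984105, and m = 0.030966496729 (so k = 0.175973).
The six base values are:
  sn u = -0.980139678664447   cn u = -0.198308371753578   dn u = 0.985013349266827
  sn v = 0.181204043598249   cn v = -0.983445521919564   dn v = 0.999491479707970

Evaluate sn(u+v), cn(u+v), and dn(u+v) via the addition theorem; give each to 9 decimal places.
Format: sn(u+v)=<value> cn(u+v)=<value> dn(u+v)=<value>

sn(u+v)=0.928935444 cn(u+v)=0.370241733 dn(u+v)=0.986548710

m = k² = 0.030966496729
D = 1 − m·sn²u·sn²v = 0.9990232041912492
sn(u+v) = (sn u·cn v·dn v + sn v·cn u·dn u)/D = 0.9280280636659361/0.9990232041912492 = 0.9289354439141516
cn(u+v) = (cn u·cn v − sn u·sn v·dn u·dn v)/D = 0.3698800826768096/0.9990232041912492 = 0.370241733250073
dn(u+v) = (dn u·dn v − m·sn u·sn v·cn u·cn v)/D = 0.9855850536828714/0.9990232041912492 = 0.9865487103282486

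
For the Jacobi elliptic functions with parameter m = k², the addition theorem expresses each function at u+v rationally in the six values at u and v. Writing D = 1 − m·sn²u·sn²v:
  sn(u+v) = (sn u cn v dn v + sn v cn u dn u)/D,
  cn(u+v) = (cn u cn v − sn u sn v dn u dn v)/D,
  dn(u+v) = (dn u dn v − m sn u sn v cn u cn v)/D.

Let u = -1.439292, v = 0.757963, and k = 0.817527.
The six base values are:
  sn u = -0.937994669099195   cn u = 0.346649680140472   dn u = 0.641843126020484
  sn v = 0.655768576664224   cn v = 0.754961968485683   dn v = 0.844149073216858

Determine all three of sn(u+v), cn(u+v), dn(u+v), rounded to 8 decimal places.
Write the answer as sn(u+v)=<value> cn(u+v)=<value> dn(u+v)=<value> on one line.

m = k² = 0.668350395729
D = 1 − m·sn²u·sn²v = 0.7471248495372513
sn(u+v) = (sn u·cn v·dn v + sn v·cn u·dn u)/D = -0.451879378837998/0.7471248495372513 = -0.6048244535272515
cn(u+v) = (cn u·cn v − sn u·sn v·dn u·dn v)/D = 0.5949794683659643/0.7471248495372513 = 0.7963588264190092
dn(u+v) = (dn u·dn v − m·sn u·sn v·cn u·cn v)/D = 0.6494010700429507/0.7471248495372513 = 0.8692002018741204

sn(u+v)=-0.60482445 cn(u+v)=0.79635883 dn(u+v)=0.86920020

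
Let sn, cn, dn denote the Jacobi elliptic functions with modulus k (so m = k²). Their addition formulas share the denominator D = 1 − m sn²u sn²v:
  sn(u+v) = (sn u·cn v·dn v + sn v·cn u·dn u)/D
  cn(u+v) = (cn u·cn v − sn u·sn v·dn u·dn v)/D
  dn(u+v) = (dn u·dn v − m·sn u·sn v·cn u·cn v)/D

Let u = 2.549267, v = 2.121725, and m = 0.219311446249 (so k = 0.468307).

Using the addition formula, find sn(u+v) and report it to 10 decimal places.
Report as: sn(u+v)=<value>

sn u = 0.6989225940108959, cn u = -0.7151973207311954, dn u = 0.9449168954000104
sn v = 0.9200942673066703, cn v = -0.3916969993112042, dn v = 0.9024060892808467
m = k² = 0.219311446249
D = 1 − m·sn²u·sn²v = 0.9093048405438357
sn(u+v) = (sn u·cn v·dn v + sn v·cn u·dn u)/D = -0.8688495750873287/0.9093048405438357 = -0.9555096776650704

sn(u+v)=-0.9555096777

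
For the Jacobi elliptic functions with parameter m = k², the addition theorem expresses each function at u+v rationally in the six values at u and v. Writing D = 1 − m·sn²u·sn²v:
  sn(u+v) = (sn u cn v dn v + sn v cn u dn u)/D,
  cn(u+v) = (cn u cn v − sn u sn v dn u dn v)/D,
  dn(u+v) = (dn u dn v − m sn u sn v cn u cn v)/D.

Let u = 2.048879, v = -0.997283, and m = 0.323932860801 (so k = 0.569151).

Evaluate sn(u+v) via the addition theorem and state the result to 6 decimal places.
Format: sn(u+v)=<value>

sn(u+v)=0.842287

sn u = 0.9650522893530217, cn u = -0.2620573960308917, dn u = 0.8356512011672404
sn v = -0.8155195307907505, cn v = 0.5787295524671555, dn v = 0.8857546445577556
m = k² = 0.323932860801
D = 1 − m·sn²u·sn²v = 0.7993563452814454
sn(u+v) = (sn u·cn v·dn v + sn v·cn u·dn u)/D = 0.6732872217842385/0.7993563452814454 = 0.8422867044949531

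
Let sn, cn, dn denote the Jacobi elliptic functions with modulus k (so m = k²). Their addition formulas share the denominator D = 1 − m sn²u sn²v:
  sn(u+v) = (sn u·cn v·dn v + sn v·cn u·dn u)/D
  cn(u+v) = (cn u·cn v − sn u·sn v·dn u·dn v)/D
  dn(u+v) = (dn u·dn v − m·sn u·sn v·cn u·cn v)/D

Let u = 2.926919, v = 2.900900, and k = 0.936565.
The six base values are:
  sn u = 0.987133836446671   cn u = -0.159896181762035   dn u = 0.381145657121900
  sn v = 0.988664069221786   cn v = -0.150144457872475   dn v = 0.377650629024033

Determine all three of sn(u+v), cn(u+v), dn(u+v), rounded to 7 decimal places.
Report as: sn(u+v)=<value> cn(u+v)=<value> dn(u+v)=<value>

m = k² = 0.877153999225
D = 1 − m·sn²u·sn²v = 0.1645404511667095
sn(u+v) = (sn u·cn v·dn v + sn v·cn u·dn u)/D = -0.1162254911422668/0.1645404511667095 = -0.7063642424591943
cn(u+v) = (cn u·cn v − sn u·sn v·dn u·dn v)/D = -0.1164697182914219/0.1645404511667095 = -0.7078485409853217
dn(u+v) = (dn u·dn v − m·sn u·sn v·cn u·cn v)/D = 0.1233881836745295/0.1645404511667095 = 0.7498957417438629

sn(u+v)=-0.7063642 cn(u+v)=-0.7078485 dn(u+v)=0.7498957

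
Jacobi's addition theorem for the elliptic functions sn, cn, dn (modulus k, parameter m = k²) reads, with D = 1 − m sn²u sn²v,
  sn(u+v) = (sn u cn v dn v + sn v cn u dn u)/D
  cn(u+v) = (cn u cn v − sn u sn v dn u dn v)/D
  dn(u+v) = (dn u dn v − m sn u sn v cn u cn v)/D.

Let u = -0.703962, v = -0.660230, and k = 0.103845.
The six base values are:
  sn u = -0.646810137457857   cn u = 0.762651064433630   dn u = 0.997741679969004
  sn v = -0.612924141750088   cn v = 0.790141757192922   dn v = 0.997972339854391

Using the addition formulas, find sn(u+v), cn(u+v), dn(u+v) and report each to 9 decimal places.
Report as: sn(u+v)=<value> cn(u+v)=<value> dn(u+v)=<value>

sn(u+v)=-0.978084756 cn(u+v)=0.208207132 dn(u+v)=0.994828475

m = k² = 0.010783784025
D = 1 − m·sn²u·sn²v = 0.9983051226632173
sn(u+v) = (sn u·cn v·dn v + sn v·cn u·dn u)/D = -0.9764270225030303/0.9983051226632173 = -0.9780847561897489
cn(u+v) = (cn u·cn v − sn u·sn v·dn u·dn v)/D = 0.2078542461954726/0.9983051226632173 = 0.2082071317444228
dn(u+v) = (dn u·dn v − m·sn u·sn v·cn u·cn v)/D = 0.9931423630663489/0.9983051226632173 = 0.9948284753031263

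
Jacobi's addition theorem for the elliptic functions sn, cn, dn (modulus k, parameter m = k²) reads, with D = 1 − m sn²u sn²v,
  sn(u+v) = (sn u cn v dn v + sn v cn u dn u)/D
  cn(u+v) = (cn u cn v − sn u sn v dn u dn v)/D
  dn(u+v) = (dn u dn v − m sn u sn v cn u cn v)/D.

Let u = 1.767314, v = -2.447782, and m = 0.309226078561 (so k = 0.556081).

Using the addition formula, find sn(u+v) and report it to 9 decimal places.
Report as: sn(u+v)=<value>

sn(u+v)=-0.617637982

sn u = 0.9992045159101644, cn u = -0.03987900932488253, dn u = 0.8314238958639679
sn v = -0.8133464792339083, cn v = -0.581779601496826, dn v = 0.891872693069596
m = k² = 0.309226078561
D = 1 − m·sn²u·sn²v = 0.7957622245785318
sn(u+v) = (sn u·cn v·dn v + sn v·cn u·dn u)/D = -0.4914929747489709/0.7957622245785318 = -0.6176379822619573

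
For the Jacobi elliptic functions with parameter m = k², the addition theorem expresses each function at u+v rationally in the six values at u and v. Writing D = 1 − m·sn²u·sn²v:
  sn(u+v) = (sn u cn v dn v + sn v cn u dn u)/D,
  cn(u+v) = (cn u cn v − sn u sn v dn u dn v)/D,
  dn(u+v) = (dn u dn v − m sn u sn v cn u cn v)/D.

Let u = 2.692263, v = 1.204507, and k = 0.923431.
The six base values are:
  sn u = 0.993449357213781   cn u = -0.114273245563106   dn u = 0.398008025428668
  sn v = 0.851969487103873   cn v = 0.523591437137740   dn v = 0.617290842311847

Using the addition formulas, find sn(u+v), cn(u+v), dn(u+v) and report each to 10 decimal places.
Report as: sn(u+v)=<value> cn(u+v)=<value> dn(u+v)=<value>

sn(u+v)=0.7255714729 cn(u+v)=-0.6881468141 dn(u+v)=0.7423473878

m = k² = 0.852724811761
D = 1 − m·sn²u·sn²v = 0.389130491318288
sn(u+v) = (sn u·cn v·dn v + sn v·cn u·dn u)/D = 0.2823419837368814/0.389130491318288 = 0.7255714729019802
cn(u+v) = (cn u·cn v − sn u·sn v·dn u·dn v)/D = -0.267778907857088/0.389130491318288 = -0.6881468140672098
dn(u+v) = (dn u·dn v − m·sn u·sn v·cn u·cn v)/D = 0.2888700037258147/0.389130491318288 = 0.7423473877546501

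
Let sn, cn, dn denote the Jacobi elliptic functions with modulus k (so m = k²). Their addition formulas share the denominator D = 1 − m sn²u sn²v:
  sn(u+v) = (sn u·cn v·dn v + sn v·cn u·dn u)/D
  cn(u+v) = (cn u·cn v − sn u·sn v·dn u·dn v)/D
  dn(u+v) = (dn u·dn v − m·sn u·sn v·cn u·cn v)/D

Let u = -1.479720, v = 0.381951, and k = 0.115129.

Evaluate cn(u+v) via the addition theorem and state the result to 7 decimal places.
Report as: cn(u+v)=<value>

sn u = -0.9954259612744063, cn u = 0.09553614824203499, dn u = 0.9934114409179507
sn v = 0.37262065576162, cn v = 0.9279837535753416, dn v = 0.9990793951179998
m = k² = 0.013254686641
D = 1 − m·sn²u·sn²v = 0.9981764350220088
cn(u+v) = (cn u·cn v − sn u·sn v·dn u·dn v)/D = 0.4567892465558866/0.9981764350220088 = 0.4576237532053287

cn(u+v)=0.4576238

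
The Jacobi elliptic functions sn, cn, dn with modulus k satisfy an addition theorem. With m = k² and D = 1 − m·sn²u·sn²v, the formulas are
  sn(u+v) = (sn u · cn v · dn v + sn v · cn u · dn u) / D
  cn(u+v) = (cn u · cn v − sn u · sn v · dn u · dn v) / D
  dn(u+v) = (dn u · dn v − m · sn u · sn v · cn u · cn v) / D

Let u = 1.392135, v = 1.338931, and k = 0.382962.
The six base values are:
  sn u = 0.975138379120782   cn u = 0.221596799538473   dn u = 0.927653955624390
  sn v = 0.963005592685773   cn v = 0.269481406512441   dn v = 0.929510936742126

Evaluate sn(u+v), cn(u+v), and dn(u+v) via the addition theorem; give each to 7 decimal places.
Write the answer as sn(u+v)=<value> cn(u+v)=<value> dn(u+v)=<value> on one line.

sn(u+v)=0.5079067 cn(u+v)=-0.8614121 dn(u+v)=0.9809007

m = k² = 0.146659893444
D = 1 − m·sn²u·sn²v = 0.8706693432717944
sn(u+v) = (sn u·cn v·dn v + sn v·cn u·dn u)/D = 0.4422188156015059/0.8706693432717944 = 0.5079067260364762
cn(u+v) = (cn u·cn v − sn u·sn v·dn u·dn v)/D = -0.7500050829436685/0.8706693432717944 = -0.8614120719184912
dn(u+v) = (dn u·dn v − m·sn u·sn v·cn u·cn v)/D = 0.8540402016336663/0.8706693432717944 = 0.9809007383036604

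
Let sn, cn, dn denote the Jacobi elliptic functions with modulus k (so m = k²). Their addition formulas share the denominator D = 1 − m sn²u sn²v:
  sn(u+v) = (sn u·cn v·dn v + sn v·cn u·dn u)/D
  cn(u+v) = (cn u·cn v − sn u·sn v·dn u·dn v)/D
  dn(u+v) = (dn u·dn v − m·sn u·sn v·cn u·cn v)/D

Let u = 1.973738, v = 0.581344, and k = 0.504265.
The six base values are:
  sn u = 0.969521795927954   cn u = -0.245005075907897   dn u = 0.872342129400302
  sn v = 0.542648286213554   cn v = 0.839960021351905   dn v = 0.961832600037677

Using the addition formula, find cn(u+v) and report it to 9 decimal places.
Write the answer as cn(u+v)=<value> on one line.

cn(u+v)=-0.696227801

m = k² = 0.254283190225
D = 1 − m·sn²u·sn²v = 0.929616691654992
cn(u+v) = (cn u·cn v − sn u·sn v·dn u·dn v)/D = -0.6472249848268588/0.929616691654992 = -0.6962278008096083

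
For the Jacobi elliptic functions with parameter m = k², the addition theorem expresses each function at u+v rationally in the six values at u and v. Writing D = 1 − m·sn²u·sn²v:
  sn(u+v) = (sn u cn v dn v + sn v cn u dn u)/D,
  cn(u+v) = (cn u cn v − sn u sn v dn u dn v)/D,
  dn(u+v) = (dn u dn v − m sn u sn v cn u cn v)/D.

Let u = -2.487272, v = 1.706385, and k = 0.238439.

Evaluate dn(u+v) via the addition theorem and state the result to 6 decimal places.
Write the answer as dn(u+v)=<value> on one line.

dn(u+v)=0.985929

sn u = -0.6423119808956383, cn u = -0.7664432915734348, dn u = 0.9882026085498915
sn v = 0.9940341421448783, cn v = -0.1090693552300366, dn v = 0.971505622987008
m = k² = 0.056853156721
D = 1 − m·sn²u·sn²v = 0.9768234263297748
dn(u+v) = (dn u·dn v − m·sn u·sn v·cn u·cn v)/D = 0.9630788736617336/0.9768234263297748 = 0.9859293375879777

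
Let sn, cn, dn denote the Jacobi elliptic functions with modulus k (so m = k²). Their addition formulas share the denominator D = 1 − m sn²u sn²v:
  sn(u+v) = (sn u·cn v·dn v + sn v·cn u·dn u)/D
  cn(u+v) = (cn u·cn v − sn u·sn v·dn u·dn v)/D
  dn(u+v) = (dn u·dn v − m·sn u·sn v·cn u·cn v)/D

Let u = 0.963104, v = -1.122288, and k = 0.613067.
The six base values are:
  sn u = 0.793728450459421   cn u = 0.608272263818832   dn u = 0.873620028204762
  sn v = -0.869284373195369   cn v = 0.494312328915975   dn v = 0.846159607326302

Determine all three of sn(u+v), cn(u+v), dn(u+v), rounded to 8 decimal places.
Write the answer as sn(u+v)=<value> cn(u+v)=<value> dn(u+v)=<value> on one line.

sn(u+v)=-0.15826447 cn(u+v)=0.98739676 dn(u+v)=0.99528178

m = k² = 0.375851146489
D = 1 − m·sn²u·sn²v = 0.8210698527354154
sn(u+v) = (sn u·cn v·dn v + sn v·cn u·dn u)/D = -0.1299461829267517/0.8210698527354154 = -0.1582644673821997
cn(u+v) = (cn u·cn v − sn u·sn v·dn u·dn v)/D = 0.8107217109549515/0.8210698527354154 = 0.9873967583318413
dn(u+v) = (dn u·dn v − m·sn u·sn v·cn u·cn v)/D = 0.8171958618843958/0.8210698527354154 = 0.9952817767719601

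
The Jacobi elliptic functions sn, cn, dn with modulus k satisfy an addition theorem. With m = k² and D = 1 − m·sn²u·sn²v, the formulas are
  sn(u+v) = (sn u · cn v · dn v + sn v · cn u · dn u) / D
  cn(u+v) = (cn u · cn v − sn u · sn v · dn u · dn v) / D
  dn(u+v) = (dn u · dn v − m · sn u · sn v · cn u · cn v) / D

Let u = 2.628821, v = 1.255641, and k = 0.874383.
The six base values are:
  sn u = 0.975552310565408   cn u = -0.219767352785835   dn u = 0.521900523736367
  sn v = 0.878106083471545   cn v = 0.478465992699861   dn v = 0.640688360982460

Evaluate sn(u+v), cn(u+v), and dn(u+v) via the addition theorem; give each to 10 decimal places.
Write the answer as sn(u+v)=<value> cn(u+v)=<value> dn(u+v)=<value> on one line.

sn(u+v)=0.4518408906 cn(u+v)=-0.8920985425 dn(u+v)=0.9186458613

m = k² = 0.764545630689
D = 1 − m·sn²u·sn²v = 0.4389539536120436
sn(u+v) = (sn u·cn v·dn v + sn v·cn u·dn u)/D = 0.1983373453392262/0.4389539536120436 = 0.4518408906154216
cn(u+v) = (cn u·cn v − sn u·sn v·dn u·dn v)/D = -0.3915901822510782/0.4389539536120436 = -0.8920985425208712
dn(u+v) = (dn u·dn v − m·sn u·sn v·cn u·cn v)/D = 0.4032432327776241/0.4389539536120436 = 0.9186458612786949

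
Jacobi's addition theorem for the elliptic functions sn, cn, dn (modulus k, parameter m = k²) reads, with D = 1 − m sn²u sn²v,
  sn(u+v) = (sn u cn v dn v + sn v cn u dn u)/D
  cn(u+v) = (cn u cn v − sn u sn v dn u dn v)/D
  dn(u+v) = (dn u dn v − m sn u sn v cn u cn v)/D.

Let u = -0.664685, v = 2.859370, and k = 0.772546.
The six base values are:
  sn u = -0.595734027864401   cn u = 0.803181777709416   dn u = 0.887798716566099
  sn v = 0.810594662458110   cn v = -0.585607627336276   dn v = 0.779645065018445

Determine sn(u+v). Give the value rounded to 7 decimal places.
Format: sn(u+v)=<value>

m = k² = 0.596827322116
D = 1 − m·sn²u·sn²v = 0.8608250767090549
sn(u+v) = (sn u·cn v·dn v + sn v·cn u·dn u)/D = 0.8499976306605576/0.8608250767090549 = 0.9874220136686878

sn(u+v)=0.9874220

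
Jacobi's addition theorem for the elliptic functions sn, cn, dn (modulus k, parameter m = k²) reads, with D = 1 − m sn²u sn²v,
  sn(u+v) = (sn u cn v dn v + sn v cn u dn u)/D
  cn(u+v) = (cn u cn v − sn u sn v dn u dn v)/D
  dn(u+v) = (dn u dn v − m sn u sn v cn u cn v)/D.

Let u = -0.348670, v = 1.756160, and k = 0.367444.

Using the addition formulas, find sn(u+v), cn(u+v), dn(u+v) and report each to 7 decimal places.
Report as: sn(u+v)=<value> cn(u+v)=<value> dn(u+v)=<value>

sn(u+v)=0.9789481 cn(u+v)=0.2041095 dn(u+v)=0.9330647

sn u = -0.3407737378790952, cn u = 0.9401453396001651, dn u = 0.9921295970413952
sn v = 0.9929287854204032, cn v = -0.1187115288569851, dn v = 0.9310679874312077
m = k² = 0.135015093136
D = 1 − m·sn²u·sn²v = 0.9845420905545146
sn(u+v) = (sn u·cn v·dn v + sn v·cn u·dn u)/D = 0.9638155812419263/0.9845420905545146 = 0.9789480718890193
cn(u+v) = (cn u·cn v − sn u·sn v·dn u·dn v)/D = 0.2009543565806468/0.9845420905545146 = 0.2041094621637407
dn(u+v) = (dn u·dn v − m·sn u·sn v·cn u·cn v)/D = 0.9186414661724661/0.9845420905545146 = 0.9330646957460885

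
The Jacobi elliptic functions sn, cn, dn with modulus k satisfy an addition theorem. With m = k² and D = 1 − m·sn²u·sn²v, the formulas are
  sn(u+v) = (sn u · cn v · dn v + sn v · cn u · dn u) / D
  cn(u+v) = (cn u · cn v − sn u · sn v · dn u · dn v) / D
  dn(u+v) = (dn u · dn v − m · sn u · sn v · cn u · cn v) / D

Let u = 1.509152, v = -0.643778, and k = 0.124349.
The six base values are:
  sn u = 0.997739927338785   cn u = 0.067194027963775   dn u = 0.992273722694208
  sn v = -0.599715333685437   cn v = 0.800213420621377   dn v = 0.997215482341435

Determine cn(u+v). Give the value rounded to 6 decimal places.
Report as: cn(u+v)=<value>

cn(u+v)=0.649449

m = k² = 0.015462673801
D = 1 − m·sn²u·sn²v = 0.9944638276166493
cn(u+v) = (cn u·cn v − sn u·sn v·dn u·dn v)/D = 0.6458531309310861/0.9944638276166493 = 0.6494485902810058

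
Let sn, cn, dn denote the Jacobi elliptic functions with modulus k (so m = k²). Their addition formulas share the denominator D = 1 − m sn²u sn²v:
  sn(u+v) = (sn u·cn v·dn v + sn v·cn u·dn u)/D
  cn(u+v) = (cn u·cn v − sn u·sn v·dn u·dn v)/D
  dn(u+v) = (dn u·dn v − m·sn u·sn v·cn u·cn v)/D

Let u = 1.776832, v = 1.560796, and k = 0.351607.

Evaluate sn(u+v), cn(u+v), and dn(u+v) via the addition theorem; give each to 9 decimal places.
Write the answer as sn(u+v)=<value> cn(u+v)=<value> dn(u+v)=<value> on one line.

sn(u+v)=-0.091402172 cn(u+v)=-0.995814060 dn(u+v)=0.999483453

sn u = 0.9896440430866045, cn u = -0.1435432617129724, dn u = 0.9375072377216404
sn v = 0.9983024750645858, cn v = 0.05824232378538887, dn v = 0.9363716584644636
m = k² = 0.123627482449
D = 1 − m·sn²u·sn²v = 0.8793305451237362
sn(u+v) = (sn u·cn v·dn v + sn v·cn u·dn u)/D = -0.08037272194688711/0.8793305451237362 = -0.09140217224636198
cn(u+v) = (cn u·cn v − sn u·sn v·dn u·dn v)/D = -0.8756497205814979/0.8793305451237362 = -0.9958140604091943
dn(u+v) = (dn u·dn v − m·sn u·sn v·cn u·cn v)/D = 0.8788763291483325/0.8793305451237362 = 0.9994834525220095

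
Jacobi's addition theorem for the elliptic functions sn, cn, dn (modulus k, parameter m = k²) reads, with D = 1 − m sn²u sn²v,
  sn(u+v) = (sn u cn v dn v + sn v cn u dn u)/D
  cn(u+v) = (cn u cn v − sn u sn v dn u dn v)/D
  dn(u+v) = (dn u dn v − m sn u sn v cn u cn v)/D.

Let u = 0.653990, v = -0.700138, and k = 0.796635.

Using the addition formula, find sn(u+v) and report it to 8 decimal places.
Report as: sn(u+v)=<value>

sn u = 0.5867818585669174, cn u = 0.8097450527522562, dn u = 0.8840190011983144
sn v = -0.6190643726604327, cn v = 0.7853402463280135, dn v = 0.8699338951876218
m = k² = 0.634627323225
D = 1 − m·sn²u·sn²v = 0.9162579197779352
sn(u+v) = (sn u·cn v·dn v + sn v·cn u·dn u)/D = -0.04225895429283136/0.9162579197779352 = -0.04612124313541897

sn(u+v)=-0.04612124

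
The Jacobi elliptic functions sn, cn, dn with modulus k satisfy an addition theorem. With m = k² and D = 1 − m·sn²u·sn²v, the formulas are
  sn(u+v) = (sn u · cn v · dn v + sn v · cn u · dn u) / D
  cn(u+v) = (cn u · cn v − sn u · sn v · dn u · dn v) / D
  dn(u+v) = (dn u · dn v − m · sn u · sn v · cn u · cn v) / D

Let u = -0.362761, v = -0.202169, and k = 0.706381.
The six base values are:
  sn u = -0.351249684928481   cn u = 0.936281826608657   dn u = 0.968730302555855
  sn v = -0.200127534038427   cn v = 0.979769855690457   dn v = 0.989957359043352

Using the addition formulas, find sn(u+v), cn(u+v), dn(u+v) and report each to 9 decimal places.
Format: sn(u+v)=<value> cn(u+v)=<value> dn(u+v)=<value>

sn(u+v)=-0.523495062 cn(u+v)=0.852028709 dn(u+v)=0.929116570

m = k² = 0.498974117161
D = 1 − m·sn²u·sn²v = 0.9975343944824727
sn(u+v) = (sn u·cn v·dn v + sn v·cn u·dn u)/D = -0.5222043293496662/0.9975343944824727 = -0.5234950616620986
cn(u+v) = (cn u·cn v − sn u·sn v·dn u·dn v)/D = 0.8499279419950722/0.9975343944824727 = 0.852028708680286
dn(u+v) = (dn u·dn v − m·sn u·sn v·cn u·cn v)/D = 0.9268257349271456/0.9975343944824727 = 0.9291165698682387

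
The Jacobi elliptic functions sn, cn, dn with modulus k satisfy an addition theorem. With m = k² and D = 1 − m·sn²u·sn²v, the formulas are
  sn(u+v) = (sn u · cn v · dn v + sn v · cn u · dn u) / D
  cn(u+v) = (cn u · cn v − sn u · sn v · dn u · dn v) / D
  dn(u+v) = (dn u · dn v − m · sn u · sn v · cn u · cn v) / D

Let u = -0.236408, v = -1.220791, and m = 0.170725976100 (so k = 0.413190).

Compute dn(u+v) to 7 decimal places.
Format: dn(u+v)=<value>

sn u = -0.2338507691762647, cn u = 0.9722725017996083, dn u = 0.9953208769824705
sn v = -0.9255267380216927, cn v = 0.3786822641832134, dn v = 0.9239892709250705
m = k² = 0.1707259761
D = 1 − m·sn²u·sn²v = 0.9920024834127926
dn(u+v) = (dn u·dn v − m·sn u·sn v·cn u·cn v)/D = 0.9060610683663738/0.9920024834127926 = 0.9133657259095219

dn(u+v)=0.9133657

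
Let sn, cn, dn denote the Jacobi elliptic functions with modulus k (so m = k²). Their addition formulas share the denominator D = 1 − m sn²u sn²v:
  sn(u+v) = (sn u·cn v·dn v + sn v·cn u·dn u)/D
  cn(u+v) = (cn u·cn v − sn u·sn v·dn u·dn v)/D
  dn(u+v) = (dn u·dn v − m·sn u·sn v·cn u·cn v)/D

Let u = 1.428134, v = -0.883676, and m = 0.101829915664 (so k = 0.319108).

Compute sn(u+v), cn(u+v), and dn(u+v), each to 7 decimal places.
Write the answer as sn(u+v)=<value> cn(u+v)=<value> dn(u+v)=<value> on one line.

sn(u+v)=0.5157473 cn(u+v)=0.8567408 dn(u+v)=0.9863639

sn u = 0.9846323251474212, cn u = 0.1746401565356117, dn u = 0.9493554727806239
sn v = -0.766696515381742, cn v = 0.6420096987596794, dn v = 0.9696091881858266
m = k² = 0.101829915664
D = 1 − m·sn²u·sn²v = 0.9419675986633411
sn(u+v) = (sn u·cn v·dn v + sn v·cn u·dn u)/D = 0.4858172483619392/0.9419675986633411 = 0.5157473028279502
cn(u+v) = (cn u·cn v − sn u·sn v·dn u·dn v)/D = 0.8070220307560477/0.9419675986633411 = 0.8567407540357203
dn(u+v) = (dn u·dn v − m·sn u·sn v·cn u·cn v)/D = 0.9291228246502275/0.9419675986633411 = 0.9863638897650615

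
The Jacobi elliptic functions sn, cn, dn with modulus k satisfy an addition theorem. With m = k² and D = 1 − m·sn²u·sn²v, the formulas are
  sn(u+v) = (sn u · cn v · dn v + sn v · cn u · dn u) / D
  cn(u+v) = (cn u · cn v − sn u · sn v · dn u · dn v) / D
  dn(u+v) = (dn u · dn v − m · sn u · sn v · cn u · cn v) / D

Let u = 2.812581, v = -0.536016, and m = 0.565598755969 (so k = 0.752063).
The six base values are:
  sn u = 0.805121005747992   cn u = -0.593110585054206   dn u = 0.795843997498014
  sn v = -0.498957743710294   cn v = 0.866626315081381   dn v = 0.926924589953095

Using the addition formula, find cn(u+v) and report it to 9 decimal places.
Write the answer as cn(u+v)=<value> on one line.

m = k² = 0.565598755969
D = 1 − m·sn²u·sn²v = 0.9087236436700404
cn(u+v) = (cn u·cn v − sn u·sn v·dn u·dn v)/D = -0.2176604664833745/0.9087236436700404 = -0.2395232786112116

cn(u+v)=-0.239523279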